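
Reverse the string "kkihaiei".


Input: kkihaiei
Reading characters right to left:
  Position 7: 'i'
  Position 6: 'e'
  Position 5: 'i'
  Position 4: 'a'
  Position 3: 'h'
  Position 2: 'i'
  Position 1: 'k'
  Position 0: 'k'
Reversed: ieiahikk

ieiahikk


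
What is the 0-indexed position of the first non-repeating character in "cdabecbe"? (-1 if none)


Input: cdabecbe
Character frequencies:
  'a': 1
  'b': 2
  'c': 2
  'd': 1
  'e': 2
Scanning left to right for freq == 1:
  Position 0 ('c'): freq=2, skip
  Position 1 ('d'): unique! => answer = 1

1


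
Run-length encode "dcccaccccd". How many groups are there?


Input: dcccaccccd
Scanning for consecutive runs:
  Group 1: 'd' x 1 (positions 0-0)
  Group 2: 'c' x 3 (positions 1-3)
  Group 3: 'a' x 1 (positions 4-4)
  Group 4: 'c' x 4 (positions 5-8)
  Group 5: 'd' x 1 (positions 9-9)
Total groups: 5

5


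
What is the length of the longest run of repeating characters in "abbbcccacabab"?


Input: "abbbcccacabab"
Scanning for longest run:
  Position 1 ('b'): new char, reset run to 1
  Position 2 ('b'): continues run of 'b', length=2
  Position 3 ('b'): continues run of 'b', length=3
  Position 4 ('c'): new char, reset run to 1
  Position 5 ('c'): continues run of 'c', length=2
  Position 6 ('c'): continues run of 'c', length=3
  Position 7 ('a'): new char, reset run to 1
  Position 8 ('c'): new char, reset run to 1
  Position 9 ('a'): new char, reset run to 1
  Position 10 ('b'): new char, reset run to 1
  Position 11 ('a'): new char, reset run to 1
  Position 12 ('b'): new char, reset run to 1
Longest run: 'b' with length 3

3


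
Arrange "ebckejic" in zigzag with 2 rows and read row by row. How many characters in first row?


Zigzag "ebckejic" into 2 rows:
Placing characters:
  'e' => row 0
  'b' => row 1
  'c' => row 0
  'k' => row 1
  'e' => row 0
  'j' => row 1
  'i' => row 0
  'c' => row 1
Rows:
  Row 0: "ecei"
  Row 1: "bkjc"
First row length: 4

4


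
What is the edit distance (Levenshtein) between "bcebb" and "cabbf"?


Computing edit distance: "bcebb" -> "cabbf"
DP table:
           c    a    b    b    f
      0    1    2    3    4    5
  b   1    1    2    2    3    4
  c   2    1    2    3    3    4
  e   3    2    2    3    4    4
  b   4    3    3    2    3    4
  b   5    4    4    3    2    3
Edit distance = dp[5][5] = 3

3


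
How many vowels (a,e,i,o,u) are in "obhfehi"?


Input: obhfehi
Checking each character:
  'o' at position 0: vowel (running total: 1)
  'b' at position 1: consonant
  'h' at position 2: consonant
  'f' at position 3: consonant
  'e' at position 4: vowel (running total: 2)
  'h' at position 5: consonant
  'i' at position 6: vowel (running total: 3)
Total vowels: 3

3


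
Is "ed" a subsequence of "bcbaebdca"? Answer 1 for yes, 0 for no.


Check if "ed" is a subsequence of "bcbaebdca"
Greedy scan:
  Position 0 ('b'): no match needed
  Position 1 ('c'): no match needed
  Position 2 ('b'): no match needed
  Position 3 ('a'): no match needed
  Position 4 ('e'): matches sub[0] = 'e'
  Position 5 ('b'): no match needed
  Position 6 ('d'): matches sub[1] = 'd'
  Position 7 ('c'): no match needed
  Position 8 ('a'): no match needed
All 2 characters matched => is a subsequence

1


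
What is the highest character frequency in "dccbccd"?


Input: dccbccd
Character counts:
  'b': 1
  'c': 4
  'd': 2
Maximum frequency: 4

4


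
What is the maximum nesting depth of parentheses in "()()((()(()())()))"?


Input: "()()((()(()())()))"
Tracking depth:
  Position 0 '(': depth becomes 1
  Position 1 ')': depth becomes 0
  Position 2 '(': depth becomes 1
  Position 3 ')': depth becomes 0
  Position 4 '(': depth becomes 1
  Position 5 '(': depth becomes 2
  Position 6 '(': depth becomes 3
  Position 7 ')': depth becomes 2
  Position 8 '(': depth becomes 3
  Position 9 '(': depth becomes 4
  Position 10 ')': depth becomes 3
  Position 11 '(': depth becomes 4
  Position 12 ')': depth becomes 3
  Position 13 ')': depth becomes 2
  Position 14 '(': depth becomes 3
  Position 15 ')': depth becomes 2
  Position 16 ')': depth becomes 1
  Position 17 ')': depth becomes 0
Maximum depth reached: 4

4


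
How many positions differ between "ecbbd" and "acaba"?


Comparing "ecbbd" and "acaba" position by position:
  Position 0: 'e' vs 'a' => DIFFER
  Position 1: 'c' vs 'c' => same
  Position 2: 'b' vs 'a' => DIFFER
  Position 3: 'b' vs 'b' => same
  Position 4: 'd' vs 'a' => DIFFER
Positions that differ: 3

3


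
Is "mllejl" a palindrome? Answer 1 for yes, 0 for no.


Input: mllejl
Reversed: ljellm
  Compare pos 0 ('m') with pos 5 ('l'): MISMATCH
  Compare pos 1 ('l') with pos 4 ('j'): MISMATCH
  Compare pos 2 ('l') with pos 3 ('e'): MISMATCH
Result: not a palindrome

0


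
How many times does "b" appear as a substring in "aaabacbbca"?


Searching for "b" in "aaabacbbca"
Scanning each position:
  Position 0: "a" => no
  Position 1: "a" => no
  Position 2: "a" => no
  Position 3: "b" => MATCH
  Position 4: "a" => no
  Position 5: "c" => no
  Position 6: "b" => MATCH
  Position 7: "b" => MATCH
  Position 8: "c" => no
  Position 9: "a" => no
Total occurrences: 3

3


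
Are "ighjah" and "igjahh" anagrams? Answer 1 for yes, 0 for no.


Strings: "ighjah", "igjahh"
Sorted first:  aghhij
Sorted second: aghhij
Sorted forms match => anagrams

1


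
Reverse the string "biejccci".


Input: biejccci
Reading characters right to left:
  Position 7: 'i'
  Position 6: 'c'
  Position 5: 'c'
  Position 4: 'c'
  Position 3: 'j'
  Position 2: 'e'
  Position 1: 'i'
  Position 0: 'b'
Reversed: icccjeib

icccjeib


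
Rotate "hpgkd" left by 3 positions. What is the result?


Input: "hpgkd", rotate left by 3
First 3 characters: "hpg"
Remaining characters: "kd"
Concatenate remaining + first: "kd" + "hpg" = "kdhpg"

kdhpg


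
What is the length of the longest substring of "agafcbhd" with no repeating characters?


Input: "agafcbhd"
Sliding window (track last position of each char):
  Position 0 ('a'): window [0,0] length 1 -- new best
  Position 1 ('g'): window [0,1] length 2 -- new best
  Position 2 ('a'): repeat (last at 0), move window start to 1
  Position 2 ('a'): window [1,2] length 2
  Position 3 ('f'): window [1,3] length 3 -- new best
  Position 4 ('c'): window [1,4] length 4 -- new best
  Position 5 ('b'): window [1,5] length 5 -- new best
  Position 6 ('h'): window [1,6] length 6 -- new best
  Position 7 ('d'): window [1,7] length 7 -- new best
Longest substring with no repeats: "gafcbhd" with length 7

7


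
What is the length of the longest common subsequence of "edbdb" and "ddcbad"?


LCS of "edbdb" and "ddcbad"
DP table:
           d    d    c    b    a    d
      0    0    0    0    0    0    0
  e   0    0    0    0    0    0    0
  d   0    1    1    1    1    1    1
  b   0    1    1    1    2    2    2
  d   0    1    2    2    2    2    3
  b   0    1    2    2    3    3    3
LCS length = dp[5][6] = 3

3


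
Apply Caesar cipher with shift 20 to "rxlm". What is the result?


Caesar cipher: shift "rxlm" by 20
  'r' (pos 17) + 20 = pos 11 = 'l'
  'x' (pos 23) + 20 = pos 17 = 'r'
  'l' (pos 11) + 20 = pos 5 = 'f'
  'm' (pos 12) + 20 = pos 6 = 'g'
Result: lrfg

lrfg


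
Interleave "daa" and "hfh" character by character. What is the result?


Interleaving "daa" and "hfh":
  Position 0: 'd' from first, 'h' from second => "dh"
  Position 1: 'a' from first, 'f' from second => "af"
  Position 2: 'a' from first, 'h' from second => "ah"
Result: dhafah

dhafah


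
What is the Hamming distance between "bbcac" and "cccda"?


Comparing "bbcac" and "cccda" position by position:
  Position 0: 'b' vs 'c' => differ
  Position 1: 'b' vs 'c' => differ
  Position 2: 'c' vs 'c' => same
  Position 3: 'a' vs 'd' => differ
  Position 4: 'c' vs 'a' => differ
Total differences (Hamming distance): 4

4


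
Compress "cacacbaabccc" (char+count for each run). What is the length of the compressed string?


Input: cacacbaabccc
Runs:
  'c' x 1 => "c1"
  'a' x 1 => "a1"
  'c' x 1 => "c1"
  'a' x 1 => "a1"
  'c' x 1 => "c1"
  'b' x 1 => "b1"
  'a' x 2 => "a2"
  'b' x 1 => "b1"
  'c' x 3 => "c3"
Compressed: "c1a1c1a1c1b1a2b1c3"
Compressed length: 18

18


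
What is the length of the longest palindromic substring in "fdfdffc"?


Input: "fdfdffc"
Checking substrings for palindromes:
  [0:5] "fdfdf" (len 5) => palindrome
  [0:3] "fdf" (len 3) => palindrome
  [1:4] "dfd" (len 3) => palindrome
  [2:5] "fdf" (len 3) => palindrome
  [4:6] "ff" (len 2) => palindrome
Longest palindromic substring: "fdfdf" with length 5

5


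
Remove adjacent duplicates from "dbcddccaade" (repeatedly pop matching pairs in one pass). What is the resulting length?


Input: dbcddccaade
Stack-based adjacent duplicate removal:
  Read 'd': push. Stack: d
  Read 'b': push. Stack: db
  Read 'c': push. Stack: dbc
  Read 'd': push. Stack: dbcd
  Read 'd': matches stack top 'd' => pop. Stack: dbc
  Read 'c': matches stack top 'c' => pop. Stack: db
  Read 'c': push. Stack: dbc
  Read 'a': push. Stack: dbca
  Read 'a': matches stack top 'a' => pop. Stack: dbc
  Read 'd': push. Stack: dbcd
  Read 'e': push. Stack: dbcde
Final stack: "dbcde" (length 5)

5


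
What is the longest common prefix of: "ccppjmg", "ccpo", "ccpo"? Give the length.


Words: ccppjmg, ccpo, ccpo
  Position 0: all 'c' => match
  Position 1: all 'c' => match
  Position 2: all 'p' => match
  Position 3: ('p', 'o', 'o') => mismatch, stop
LCP = "ccp" (length 3)

3


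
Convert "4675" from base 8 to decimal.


Input: "4675" in base 8
Positional expansion:
  Digit '4' (value 4) x 8^3 = 2048
  Digit '6' (value 6) x 8^2 = 384
  Digit '7' (value 7) x 8^1 = 56
  Digit '5' (value 5) x 8^0 = 5
Sum = 2493

2493


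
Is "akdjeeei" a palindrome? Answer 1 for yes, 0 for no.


Input: akdjeeei
Reversed: ieeejdka
  Compare pos 0 ('a') with pos 7 ('i'): MISMATCH
  Compare pos 1 ('k') with pos 6 ('e'): MISMATCH
  Compare pos 2 ('d') with pos 5 ('e'): MISMATCH
  Compare pos 3 ('j') with pos 4 ('e'): MISMATCH
Result: not a palindrome

0


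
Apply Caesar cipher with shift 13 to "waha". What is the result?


Caesar cipher: shift "waha" by 13
  'w' (pos 22) + 13 = pos 9 = 'j'
  'a' (pos 0) + 13 = pos 13 = 'n'
  'h' (pos 7) + 13 = pos 20 = 'u'
  'a' (pos 0) + 13 = pos 13 = 'n'
Result: jnun

jnun


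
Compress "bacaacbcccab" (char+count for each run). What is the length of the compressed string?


Input: bacaacbcccab
Runs:
  'b' x 1 => "b1"
  'a' x 1 => "a1"
  'c' x 1 => "c1"
  'a' x 2 => "a2"
  'c' x 1 => "c1"
  'b' x 1 => "b1"
  'c' x 3 => "c3"
  'a' x 1 => "a1"
  'b' x 1 => "b1"
Compressed: "b1a1c1a2c1b1c3a1b1"
Compressed length: 18

18


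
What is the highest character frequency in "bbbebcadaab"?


Input: bbbebcadaab
Character counts:
  'a': 3
  'b': 5
  'c': 1
  'd': 1
  'e': 1
Maximum frequency: 5

5


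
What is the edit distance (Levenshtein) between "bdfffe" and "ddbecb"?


Computing edit distance: "bdfffe" -> "ddbecb"
DP table:
           d    d    b    e    c    b
      0    1    2    3    4    5    6
  b   1    1    2    2    3    4    5
  d   2    1    1    2    3    4    5
  f   3    2    2    2    3    4    5
  f   4    3    3    3    3    4    5
  f   5    4    4    4    4    4    5
  e   6    5    5    5    4    5    5
Edit distance = dp[6][6] = 5

5


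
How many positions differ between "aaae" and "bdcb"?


Comparing "aaae" and "bdcb" position by position:
  Position 0: 'a' vs 'b' => DIFFER
  Position 1: 'a' vs 'd' => DIFFER
  Position 2: 'a' vs 'c' => DIFFER
  Position 3: 'e' vs 'b' => DIFFER
Positions that differ: 4

4


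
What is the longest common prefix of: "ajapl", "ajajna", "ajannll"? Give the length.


Words: ajapl, ajajna, ajannll
  Position 0: all 'a' => match
  Position 1: all 'j' => match
  Position 2: all 'a' => match
  Position 3: ('p', 'j', 'n') => mismatch, stop
LCP = "aja" (length 3)

3


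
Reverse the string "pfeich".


Input: pfeich
Reading characters right to left:
  Position 5: 'h'
  Position 4: 'c'
  Position 3: 'i'
  Position 2: 'e'
  Position 1: 'f'
  Position 0: 'p'
Reversed: hciefp

hciefp


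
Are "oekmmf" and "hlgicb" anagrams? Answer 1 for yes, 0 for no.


Strings: "oekmmf", "hlgicb"
Sorted first:  efkmmo
Sorted second: bcghil
Differ at position 0: 'e' vs 'b' => not anagrams

0


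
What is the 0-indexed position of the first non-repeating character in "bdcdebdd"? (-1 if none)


Input: bdcdebdd
Character frequencies:
  'b': 2
  'c': 1
  'd': 4
  'e': 1
Scanning left to right for freq == 1:
  Position 0 ('b'): freq=2, skip
  Position 1 ('d'): freq=4, skip
  Position 2 ('c'): unique! => answer = 2

2


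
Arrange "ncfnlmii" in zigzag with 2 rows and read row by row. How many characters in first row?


Zigzag "ncfnlmii" into 2 rows:
Placing characters:
  'n' => row 0
  'c' => row 1
  'f' => row 0
  'n' => row 1
  'l' => row 0
  'm' => row 1
  'i' => row 0
  'i' => row 1
Rows:
  Row 0: "nfli"
  Row 1: "cnmi"
First row length: 4

4


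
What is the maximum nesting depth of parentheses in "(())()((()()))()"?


Input: "(())()((()()))()"
Tracking depth:
  Position 0 '(': depth becomes 1
  Position 1 '(': depth becomes 2
  Position 2 ')': depth becomes 1
  Position 3 ')': depth becomes 0
  Position 4 '(': depth becomes 1
  Position 5 ')': depth becomes 0
  Position 6 '(': depth becomes 1
  Position 7 '(': depth becomes 2
  Position 8 '(': depth becomes 3
  Position 9 ')': depth becomes 2
  Position 10 '(': depth becomes 3
  Position 11 ')': depth becomes 2
  Position 12 ')': depth becomes 1
  Position 13 ')': depth becomes 0
  Position 14 '(': depth becomes 1
  Position 15 ')': depth becomes 0
Maximum depth reached: 3

3


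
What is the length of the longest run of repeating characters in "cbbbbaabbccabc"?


Input: "cbbbbaabbccabc"
Scanning for longest run:
  Position 1 ('b'): new char, reset run to 1
  Position 2 ('b'): continues run of 'b', length=2
  Position 3 ('b'): continues run of 'b', length=3
  Position 4 ('b'): continues run of 'b', length=4
  Position 5 ('a'): new char, reset run to 1
  Position 6 ('a'): continues run of 'a', length=2
  Position 7 ('b'): new char, reset run to 1
  Position 8 ('b'): continues run of 'b', length=2
  Position 9 ('c'): new char, reset run to 1
  Position 10 ('c'): continues run of 'c', length=2
  Position 11 ('a'): new char, reset run to 1
  Position 12 ('b'): new char, reset run to 1
  Position 13 ('c'): new char, reset run to 1
Longest run: 'b' with length 4

4


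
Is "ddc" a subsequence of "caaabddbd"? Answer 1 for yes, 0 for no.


Check if "ddc" is a subsequence of "caaabddbd"
Greedy scan:
  Position 0 ('c'): no match needed
  Position 1 ('a'): no match needed
  Position 2 ('a'): no match needed
  Position 3 ('a'): no match needed
  Position 4 ('b'): no match needed
  Position 5 ('d'): matches sub[0] = 'd'
  Position 6 ('d'): matches sub[1] = 'd'
  Position 7 ('b'): no match needed
  Position 8 ('d'): no match needed
Only matched 2/3 characters => not a subsequence

0


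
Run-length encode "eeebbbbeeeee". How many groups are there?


Input: eeebbbbeeeee
Scanning for consecutive runs:
  Group 1: 'e' x 3 (positions 0-2)
  Group 2: 'b' x 4 (positions 3-6)
  Group 3: 'e' x 5 (positions 7-11)
Total groups: 3

3


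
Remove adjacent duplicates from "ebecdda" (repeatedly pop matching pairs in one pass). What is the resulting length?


Input: ebecdda
Stack-based adjacent duplicate removal:
  Read 'e': push. Stack: e
  Read 'b': push. Stack: eb
  Read 'e': push. Stack: ebe
  Read 'c': push. Stack: ebec
  Read 'd': push. Stack: ebecd
  Read 'd': matches stack top 'd' => pop. Stack: ebec
  Read 'a': push. Stack: ebeca
Final stack: "ebeca" (length 5)

5


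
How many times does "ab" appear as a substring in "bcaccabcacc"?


Searching for "ab" in "bcaccabcacc"
Scanning each position:
  Position 0: "bc" => no
  Position 1: "ca" => no
  Position 2: "ac" => no
  Position 3: "cc" => no
  Position 4: "ca" => no
  Position 5: "ab" => MATCH
  Position 6: "bc" => no
  Position 7: "ca" => no
  Position 8: "ac" => no
  Position 9: "cc" => no
Total occurrences: 1

1


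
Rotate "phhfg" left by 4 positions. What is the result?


Input: "phhfg", rotate left by 4
First 4 characters: "phhf"
Remaining characters: "g"
Concatenate remaining + first: "g" + "phhf" = "gphhf"

gphhf


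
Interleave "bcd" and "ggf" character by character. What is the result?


Interleaving "bcd" and "ggf":
  Position 0: 'b' from first, 'g' from second => "bg"
  Position 1: 'c' from first, 'g' from second => "cg"
  Position 2: 'd' from first, 'f' from second => "df"
Result: bgcgdf

bgcgdf


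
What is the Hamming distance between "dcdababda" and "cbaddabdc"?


Comparing "dcdababda" and "cbaddabdc" position by position:
  Position 0: 'd' vs 'c' => differ
  Position 1: 'c' vs 'b' => differ
  Position 2: 'd' vs 'a' => differ
  Position 3: 'a' vs 'd' => differ
  Position 4: 'b' vs 'd' => differ
  Position 5: 'a' vs 'a' => same
  Position 6: 'b' vs 'b' => same
  Position 7: 'd' vs 'd' => same
  Position 8: 'a' vs 'c' => differ
Total differences (Hamming distance): 6

6


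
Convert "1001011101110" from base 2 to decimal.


Input: "1001011101110" in base 2
Positional expansion:
  Digit '1' (value 1) x 2^12 = 4096
  Digit '0' (value 0) x 2^11 = 0
  Digit '0' (value 0) x 2^10 = 0
  Digit '1' (value 1) x 2^9 = 512
  Digit '0' (value 0) x 2^8 = 0
  Digit '1' (value 1) x 2^7 = 128
  Digit '1' (value 1) x 2^6 = 64
  Digit '1' (value 1) x 2^5 = 32
  Digit '0' (value 0) x 2^4 = 0
  Digit '1' (value 1) x 2^3 = 8
  Digit '1' (value 1) x 2^2 = 4
  Digit '1' (value 1) x 2^1 = 2
  Digit '0' (value 0) x 2^0 = 0
Sum = 4846

4846


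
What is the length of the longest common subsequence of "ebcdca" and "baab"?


LCS of "ebcdca" and "baab"
DP table:
           b    a    a    b
      0    0    0    0    0
  e   0    0    0    0    0
  b   0    1    1    1    1
  c   0    1    1    1    1
  d   0    1    1    1    1
  c   0    1    1    1    1
  a   0    1    2    2    2
LCS length = dp[6][4] = 2

2


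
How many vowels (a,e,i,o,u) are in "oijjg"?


Input: oijjg
Checking each character:
  'o' at position 0: vowel (running total: 1)
  'i' at position 1: vowel (running total: 2)
  'j' at position 2: consonant
  'j' at position 3: consonant
  'g' at position 4: consonant
Total vowels: 2

2


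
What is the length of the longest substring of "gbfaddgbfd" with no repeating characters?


Input: "gbfaddgbfd"
Sliding window (track last position of each char):
  Position 0 ('g'): window [0,0] length 1 -- new best
  Position 1 ('b'): window [0,1] length 2 -- new best
  Position 2 ('f'): window [0,2] length 3 -- new best
  Position 3 ('a'): window [0,3] length 4 -- new best
  Position 4 ('d'): window [0,4] length 5 -- new best
  Position 5 ('d'): repeat (last at 4), move window start to 5
  Position 5 ('d'): window [5,5] length 1
  Position 6 ('g'): window [5,6] length 2
  Position 7 ('b'): window [5,7] length 3
  Position 8 ('f'): window [5,8] length 4
  Position 9 ('d'): repeat (last at 5), move window start to 6
  Position 9 ('d'): window [6,9] length 4
Longest substring with no repeats: "gbfad" with length 5

5


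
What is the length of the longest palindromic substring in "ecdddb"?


Input: "ecdddb"
Checking substrings for palindromes:
  [2:5] "ddd" (len 3) => palindrome
  [2:4] "dd" (len 2) => palindrome
  [3:5] "dd" (len 2) => palindrome
Longest palindromic substring: "ddd" with length 3

3


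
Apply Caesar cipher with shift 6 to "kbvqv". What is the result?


Caesar cipher: shift "kbvqv" by 6
  'k' (pos 10) + 6 = pos 16 = 'q'
  'b' (pos 1) + 6 = pos 7 = 'h'
  'v' (pos 21) + 6 = pos 1 = 'b'
  'q' (pos 16) + 6 = pos 22 = 'w'
  'v' (pos 21) + 6 = pos 1 = 'b'
Result: qhbwb

qhbwb


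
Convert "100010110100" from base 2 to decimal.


Input: "100010110100" in base 2
Positional expansion:
  Digit '1' (value 1) x 2^11 = 2048
  Digit '0' (value 0) x 2^10 = 0
  Digit '0' (value 0) x 2^9 = 0
  Digit '0' (value 0) x 2^8 = 0
  Digit '1' (value 1) x 2^7 = 128
  Digit '0' (value 0) x 2^6 = 0
  Digit '1' (value 1) x 2^5 = 32
  Digit '1' (value 1) x 2^4 = 16
  Digit '0' (value 0) x 2^3 = 0
  Digit '1' (value 1) x 2^2 = 4
  Digit '0' (value 0) x 2^1 = 0
  Digit '0' (value 0) x 2^0 = 0
Sum = 2228

2228


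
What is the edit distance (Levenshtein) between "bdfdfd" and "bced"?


Computing edit distance: "bdfdfd" -> "bced"
DP table:
           b    c    e    d
      0    1    2    3    4
  b   1    0    1    2    3
  d   2    1    1    2    2
  f   3    2    2    2    3
  d   4    3    3    3    2
  f   5    4    4    4    3
  d   6    5    5    5    4
Edit distance = dp[6][4] = 4

4


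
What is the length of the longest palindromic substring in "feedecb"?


Input: "feedecb"
Checking substrings for palindromes:
  [2:5] "ede" (len 3) => palindrome
  [1:3] "ee" (len 2) => palindrome
Longest palindromic substring: "ede" with length 3

3


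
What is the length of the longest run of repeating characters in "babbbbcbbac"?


Input: "babbbbcbbac"
Scanning for longest run:
  Position 1 ('a'): new char, reset run to 1
  Position 2 ('b'): new char, reset run to 1
  Position 3 ('b'): continues run of 'b', length=2
  Position 4 ('b'): continues run of 'b', length=3
  Position 5 ('b'): continues run of 'b', length=4
  Position 6 ('c'): new char, reset run to 1
  Position 7 ('b'): new char, reset run to 1
  Position 8 ('b'): continues run of 'b', length=2
  Position 9 ('a'): new char, reset run to 1
  Position 10 ('c'): new char, reset run to 1
Longest run: 'b' with length 4

4


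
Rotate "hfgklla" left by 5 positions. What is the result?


Input: "hfgklla", rotate left by 5
First 5 characters: "hfgkl"
Remaining characters: "la"
Concatenate remaining + first: "la" + "hfgkl" = "lahfgkl"

lahfgkl


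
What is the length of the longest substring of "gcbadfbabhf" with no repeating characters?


Input: "gcbadfbabhf"
Sliding window (track last position of each char):
  Position 0 ('g'): window [0,0] length 1 -- new best
  Position 1 ('c'): window [0,1] length 2 -- new best
  Position 2 ('b'): window [0,2] length 3 -- new best
  Position 3 ('a'): window [0,3] length 4 -- new best
  Position 4 ('d'): window [0,4] length 5 -- new best
  Position 5 ('f'): window [0,5] length 6 -- new best
  Position 6 ('b'): repeat (last at 2), move window start to 3
  Position 6 ('b'): window [3,6] length 4
  Position 7 ('a'): repeat (last at 3), move window start to 4
  Position 7 ('a'): window [4,7] length 4
  Position 8 ('b'): repeat (last at 6), move window start to 7
  Position 8 ('b'): window [7,8] length 2
  Position 9 ('h'): window [7,9] length 3
  Position 10 ('f'): window [7,10] length 4
Longest substring with no repeats: "gcbadf" with length 6

6


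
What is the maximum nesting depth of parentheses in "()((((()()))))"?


Input: "()((((()()))))"
Tracking depth:
  Position 0 '(': depth becomes 1
  Position 1 ')': depth becomes 0
  Position 2 '(': depth becomes 1
  Position 3 '(': depth becomes 2
  Position 4 '(': depth becomes 3
  Position 5 '(': depth becomes 4
  Position 6 '(': depth becomes 5
  Position 7 ')': depth becomes 4
  Position 8 '(': depth becomes 5
  Position 9 ')': depth becomes 4
  Position 10 ')': depth becomes 3
  Position 11 ')': depth becomes 2
  Position 12 ')': depth becomes 1
  Position 13 ')': depth becomes 0
Maximum depth reached: 5

5


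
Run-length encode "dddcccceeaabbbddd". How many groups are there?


Input: dddcccceeaabbbddd
Scanning for consecutive runs:
  Group 1: 'd' x 3 (positions 0-2)
  Group 2: 'c' x 4 (positions 3-6)
  Group 3: 'e' x 2 (positions 7-8)
  Group 4: 'a' x 2 (positions 9-10)
  Group 5: 'b' x 3 (positions 11-13)
  Group 6: 'd' x 3 (positions 14-16)
Total groups: 6

6


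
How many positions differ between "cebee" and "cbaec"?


Comparing "cebee" and "cbaec" position by position:
  Position 0: 'c' vs 'c' => same
  Position 1: 'e' vs 'b' => DIFFER
  Position 2: 'b' vs 'a' => DIFFER
  Position 3: 'e' vs 'e' => same
  Position 4: 'e' vs 'c' => DIFFER
Positions that differ: 3

3


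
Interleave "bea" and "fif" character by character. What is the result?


Interleaving "bea" and "fif":
  Position 0: 'b' from first, 'f' from second => "bf"
  Position 1: 'e' from first, 'i' from second => "ei"
  Position 2: 'a' from first, 'f' from second => "af"
Result: bfeiaf

bfeiaf


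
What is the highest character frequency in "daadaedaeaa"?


Input: daadaedaeaa
Character counts:
  'a': 6
  'd': 3
  'e': 2
Maximum frequency: 6

6


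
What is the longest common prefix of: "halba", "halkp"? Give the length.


Words: halba, halkp
  Position 0: all 'h' => match
  Position 1: all 'a' => match
  Position 2: all 'l' => match
  Position 3: ('b', 'k') => mismatch, stop
LCP = "hal" (length 3)

3


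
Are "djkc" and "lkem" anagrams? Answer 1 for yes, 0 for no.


Strings: "djkc", "lkem"
Sorted first:  cdjk
Sorted second: eklm
Differ at position 0: 'c' vs 'e' => not anagrams

0


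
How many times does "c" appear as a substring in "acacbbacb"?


Searching for "c" in "acacbbacb"
Scanning each position:
  Position 0: "a" => no
  Position 1: "c" => MATCH
  Position 2: "a" => no
  Position 3: "c" => MATCH
  Position 4: "b" => no
  Position 5: "b" => no
  Position 6: "a" => no
  Position 7: "c" => MATCH
  Position 8: "b" => no
Total occurrences: 3

3


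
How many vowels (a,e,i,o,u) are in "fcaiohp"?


Input: fcaiohp
Checking each character:
  'f' at position 0: consonant
  'c' at position 1: consonant
  'a' at position 2: vowel (running total: 1)
  'i' at position 3: vowel (running total: 2)
  'o' at position 4: vowel (running total: 3)
  'h' at position 5: consonant
  'p' at position 6: consonant
Total vowels: 3

3


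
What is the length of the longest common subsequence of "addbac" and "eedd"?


LCS of "addbac" and "eedd"
DP table:
           e    e    d    d
      0    0    0    0    0
  a   0    0    0    0    0
  d   0    0    0    1    1
  d   0    0    0    1    2
  b   0    0    0    1    2
  a   0    0    0    1    2
  c   0    0    0    1    2
LCS length = dp[6][4] = 2

2


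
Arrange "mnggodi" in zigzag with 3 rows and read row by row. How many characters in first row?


Zigzag "mnggodi" into 3 rows:
Placing characters:
  'm' => row 0
  'n' => row 1
  'g' => row 2
  'g' => row 1
  'o' => row 0
  'd' => row 1
  'i' => row 2
Rows:
  Row 0: "mo"
  Row 1: "ngd"
  Row 2: "gi"
First row length: 2

2


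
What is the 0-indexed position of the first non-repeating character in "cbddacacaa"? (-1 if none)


Input: cbddacacaa
Character frequencies:
  'a': 4
  'b': 1
  'c': 3
  'd': 2
Scanning left to right for freq == 1:
  Position 0 ('c'): freq=3, skip
  Position 1 ('b'): unique! => answer = 1

1


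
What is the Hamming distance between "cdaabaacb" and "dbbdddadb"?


Comparing "cdaabaacb" and "dbbdddadb" position by position:
  Position 0: 'c' vs 'd' => differ
  Position 1: 'd' vs 'b' => differ
  Position 2: 'a' vs 'b' => differ
  Position 3: 'a' vs 'd' => differ
  Position 4: 'b' vs 'd' => differ
  Position 5: 'a' vs 'd' => differ
  Position 6: 'a' vs 'a' => same
  Position 7: 'c' vs 'd' => differ
  Position 8: 'b' vs 'b' => same
Total differences (Hamming distance): 7

7


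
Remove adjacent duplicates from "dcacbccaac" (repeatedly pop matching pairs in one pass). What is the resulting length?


Input: dcacbccaac
Stack-based adjacent duplicate removal:
  Read 'd': push. Stack: d
  Read 'c': push. Stack: dc
  Read 'a': push. Stack: dca
  Read 'c': push. Stack: dcac
  Read 'b': push. Stack: dcacb
  Read 'c': push. Stack: dcacbc
  Read 'c': matches stack top 'c' => pop. Stack: dcacb
  Read 'a': push. Stack: dcacba
  Read 'a': matches stack top 'a' => pop. Stack: dcacb
  Read 'c': push. Stack: dcacbc
Final stack: "dcacbc" (length 6)

6


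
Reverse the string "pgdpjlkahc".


Input: pgdpjlkahc
Reading characters right to left:
  Position 9: 'c'
  Position 8: 'h'
  Position 7: 'a'
  Position 6: 'k'
  Position 5: 'l'
  Position 4: 'j'
  Position 3: 'p'
  Position 2: 'd'
  Position 1: 'g'
  Position 0: 'p'
Reversed: chakljpdgp

chakljpdgp


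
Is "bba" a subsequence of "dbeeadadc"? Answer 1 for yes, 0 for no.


Check if "bba" is a subsequence of "dbeeadadc"
Greedy scan:
  Position 0 ('d'): no match needed
  Position 1 ('b'): matches sub[0] = 'b'
  Position 2 ('e'): no match needed
  Position 3 ('e'): no match needed
  Position 4 ('a'): no match needed
  Position 5 ('d'): no match needed
  Position 6 ('a'): no match needed
  Position 7 ('d'): no match needed
  Position 8 ('c'): no match needed
Only matched 1/3 characters => not a subsequence

0


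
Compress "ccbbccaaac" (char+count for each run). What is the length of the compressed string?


Input: ccbbccaaac
Runs:
  'c' x 2 => "c2"
  'b' x 2 => "b2"
  'c' x 2 => "c2"
  'a' x 3 => "a3"
  'c' x 1 => "c1"
Compressed: "c2b2c2a3c1"
Compressed length: 10

10


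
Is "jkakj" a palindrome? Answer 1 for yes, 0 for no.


Input: jkakj
Reversed: jkakj
  Compare pos 0 ('j') with pos 4 ('j'): match
  Compare pos 1 ('k') with pos 3 ('k'): match
Result: palindrome

1


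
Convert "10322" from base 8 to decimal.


Input: "10322" in base 8
Positional expansion:
  Digit '1' (value 1) x 8^4 = 4096
  Digit '0' (value 0) x 8^3 = 0
  Digit '3' (value 3) x 8^2 = 192
  Digit '2' (value 2) x 8^1 = 16
  Digit '2' (value 2) x 8^0 = 2
Sum = 4306

4306


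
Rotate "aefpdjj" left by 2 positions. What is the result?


Input: "aefpdjj", rotate left by 2
First 2 characters: "ae"
Remaining characters: "fpdjj"
Concatenate remaining + first: "fpdjj" + "ae" = "fpdjjae"

fpdjjae


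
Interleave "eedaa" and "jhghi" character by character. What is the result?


Interleaving "eedaa" and "jhghi":
  Position 0: 'e' from first, 'j' from second => "ej"
  Position 1: 'e' from first, 'h' from second => "eh"
  Position 2: 'd' from first, 'g' from second => "dg"
  Position 3: 'a' from first, 'h' from second => "ah"
  Position 4: 'a' from first, 'i' from second => "ai"
Result: ejehdgahai

ejehdgahai


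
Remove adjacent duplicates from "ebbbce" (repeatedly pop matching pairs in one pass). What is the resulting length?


Input: ebbbce
Stack-based adjacent duplicate removal:
  Read 'e': push. Stack: e
  Read 'b': push. Stack: eb
  Read 'b': matches stack top 'b' => pop. Stack: e
  Read 'b': push. Stack: eb
  Read 'c': push. Stack: ebc
  Read 'e': push. Stack: ebce
Final stack: "ebce" (length 4)

4


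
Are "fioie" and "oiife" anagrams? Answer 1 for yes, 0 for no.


Strings: "fioie", "oiife"
Sorted first:  efiio
Sorted second: efiio
Sorted forms match => anagrams

1


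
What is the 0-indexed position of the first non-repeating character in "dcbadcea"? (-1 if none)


Input: dcbadcea
Character frequencies:
  'a': 2
  'b': 1
  'c': 2
  'd': 2
  'e': 1
Scanning left to right for freq == 1:
  Position 0 ('d'): freq=2, skip
  Position 1 ('c'): freq=2, skip
  Position 2 ('b'): unique! => answer = 2

2


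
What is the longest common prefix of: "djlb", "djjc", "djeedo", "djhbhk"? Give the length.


Words: djlb, djjc, djeedo, djhbhk
  Position 0: all 'd' => match
  Position 1: all 'j' => match
  Position 2: ('l', 'j', 'e', 'h') => mismatch, stop
LCP = "dj" (length 2)

2


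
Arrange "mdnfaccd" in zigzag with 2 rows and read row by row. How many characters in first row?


Zigzag "mdnfaccd" into 2 rows:
Placing characters:
  'm' => row 0
  'd' => row 1
  'n' => row 0
  'f' => row 1
  'a' => row 0
  'c' => row 1
  'c' => row 0
  'd' => row 1
Rows:
  Row 0: "mnac"
  Row 1: "dfcd"
First row length: 4

4


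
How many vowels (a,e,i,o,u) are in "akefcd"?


Input: akefcd
Checking each character:
  'a' at position 0: vowel (running total: 1)
  'k' at position 1: consonant
  'e' at position 2: vowel (running total: 2)
  'f' at position 3: consonant
  'c' at position 4: consonant
  'd' at position 5: consonant
Total vowels: 2

2


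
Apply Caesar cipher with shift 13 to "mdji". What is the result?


Caesar cipher: shift "mdji" by 13
  'm' (pos 12) + 13 = pos 25 = 'z'
  'd' (pos 3) + 13 = pos 16 = 'q'
  'j' (pos 9) + 13 = pos 22 = 'w'
  'i' (pos 8) + 13 = pos 21 = 'v'
Result: zqwv

zqwv


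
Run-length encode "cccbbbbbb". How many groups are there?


Input: cccbbbbbb
Scanning for consecutive runs:
  Group 1: 'c' x 3 (positions 0-2)
  Group 2: 'b' x 6 (positions 3-8)
Total groups: 2

2


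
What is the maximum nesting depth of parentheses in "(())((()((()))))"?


Input: "(())((()((()))))"
Tracking depth:
  Position 0 '(': depth becomes 1
  Position 1 '(': depth becomes 2
  Position 2 ')': depth becomes 1
  Position 3 ')': depth becomes 0
  Position 4 '(': depth becomes 1
  Position 5 '(': depth becomes 2
  Position 6 '(': depth becomes 3
  Position 7 ')': depth becomes 2
  Position 8 '(': depth becomes 3
  Position 9 '(': depth becomes 4
  Position 10 '(': depth becomes 5
  Position 11 ')': depth becomes 4
  Position 12 ')': depth becomes 3
  Position 13 ')': depth becomes 2
  Position 14 ')': depth becomes 1
  Position 15 ')': depth becomes 0
Maximum depth reached: 5

5


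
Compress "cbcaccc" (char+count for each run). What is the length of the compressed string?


Input: cbcaccc
Runs:
  'c' x 1 => "c1"
  'b' x 1 => "b1"
  'c' x 1 => "c1"
  'a' x 1 => "a1"
  'c' x 3 => "c3"
Compressed: "c1b1c1a1c3"
Compressed length: 10

10


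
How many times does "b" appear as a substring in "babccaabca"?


Searching for "b" in "babccaabca"
Scanning each position:
  Position 0: "b" => MATCH
  Position 1: "a" => no
  Position 2: "b" => MATCH
  Position 3: "c" => no
  Position 4: "c" => no
  Position 5: "a" => no
  Position 6: "a" => no
  Position 7: "b" => MATCH
  Position 8: "c" => no
  Position 9: "a" => no
Total occurrences: 3

3


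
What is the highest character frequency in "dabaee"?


Input: dabaee
Character counts:
  'a': 2
  'b': 1
  'd': 1
  'e': 2
Maximum frequency: 2

2


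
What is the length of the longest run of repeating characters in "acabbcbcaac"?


Input: "acabbcbcaac"
Scanning for longest run:
  Position 1 ('c'): new char, reset run to 1
  Position 2 ('a'): new char, reset run to 1
  Position 3 ('b'): new char, reset run to 1
  Position 4 ('b'): continues run of 'b', length=2
  Position 5 ('c'): new char, reset run to 1
  Position 6 ('b'): new char, reset run to 1
  Position 7 ('c'): new char, reset run to 1
  Position 8 ('a'): new char, reset run to 1
  Position 9 ('a'): continues run of 'a', length=2
  Position 10 ('c'): new char, reset run to 1
Longest run: 'b' with length 2

2


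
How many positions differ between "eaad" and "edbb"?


Comparing "eaad" and "edbb" position by position:
  Position 0: 'e' vs 'e' => same
  Position 1: 'a' vs 'd' => DIFFER
  Position 2: 'a' vs 'b' => DIFFER
  Position 3: 'd' vs 'b' => DIFFER
Positions that differ: 3

3


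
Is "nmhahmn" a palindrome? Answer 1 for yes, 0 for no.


Input: nmhahmn
Reversed: nmhahmn
  Compare pos 0 ('n') with pos 6 ('n'): match
  Compare pos 1 ('m') with pos 5 ('m'): match
  Compare pos 2 ('h') with pos 4 ('h'): match
Result: palindrome

1


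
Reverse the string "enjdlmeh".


Input: enjdlmeh
Reading characters right to left:
  Position 7: 'h'
  Position 6: 'e'
  Position 5: 'm'
  Position 4: 'l'
  Position 3: 'd'
  Position 2: 'j'
  Position 1: 'n'
  Position 0: 'e'
Reversed: hemldjne

hemldjne


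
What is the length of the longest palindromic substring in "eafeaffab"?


Input: "eafeaffab"
Checking substrings for palindromes:
  [4:8] "affa" (len 4) => palindrome
  [5:7] "ff" (len 2) => palindrome
Longest palindromic substring: "affa" with length 4

4


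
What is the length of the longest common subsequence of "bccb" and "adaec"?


LCS of "bccb" and "adaec"
DP table:
           a    d    a    e    c
      0    0    0    0    0    0
  b   0    0    0    0    0    0
  c   0    0    0    0    0    1
  c   0    0    0    0    0    1
  b   0    0    0    0    0    1
LCS length = dp[4][5] = 1

1


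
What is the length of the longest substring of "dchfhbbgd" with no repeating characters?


Input: "dchfhbbgd"
Sliding window (track last position of each char):
  Position 0 ('d'): window [0,0] length 1 -- new best
  Position 1 ('c'): window [0,1] length 2 -- new best
  Position 2 ('h'): window [0,2] length 3 -- new best
  Position 3 ('f'): window [0,3] length 4 -- new best
  Position 4 ('h'): repeat (last at 2), move window start to 3
  Position 4 ('h'): window [3,4] length 2
  Position 5 ('b'): window [3,5] length 3
  Position 6 ('b'): repeat (last at 5), move window start to 6
  Position 6 ('b'): window [6,6] length 1
  Position 7 ('g'): window [6,7] length 2
  Position 8 ('d'): window [6,8] length 3
Longest substring with no repeats: "dchf" with length 4

4


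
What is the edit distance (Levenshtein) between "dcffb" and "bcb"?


Computing edit distance: "dcffb" -> "bcb"
DP table:
           b    c    b
      0    1    2    3
  d   1    1    2    3
  c   2    2    1    2
  f   3    3    2    2
  f   4    4    3    3
  b   5    4    4    3
Edit distance = dp[5][3] = 3

3


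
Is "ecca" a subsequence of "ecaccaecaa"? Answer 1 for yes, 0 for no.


Check if "ecca" is a subsequence of "ecaccaecaa"
Greedy scan:
  Position 0 ('e'): matches sub[0] = 'e'
  Position 1 ('c'): matches sub[1] = 'c'
  Position 2 ('a'): no match needed
  Position 3 ('c'): matches sub[2] = 'c'
  Position 4 ('c'): no match needed
  Position 5 ('a'): matches sub[3] = 'a'
  Position 6 ('e'): no match needed
  Position 7 ('c'): no match needed
  Position 8 ('a'): no match needed
  Position 9 ('a'): no match needed
All 4 characters matched => is a subsequence

1


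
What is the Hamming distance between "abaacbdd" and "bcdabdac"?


Comparing "abaacbdd" and "bcdabdac" position by position:
  Position 0: 'a' vs 'b' => differ
  Position 1: 'b' vs 'c' => differ
  Position 2: 'a' vs 'd' => differ
  Position 3: 'a' vs 'a' => same
  Position 4: 'c' vs 'b' => differ
  Position 5: 'b' vs 'd' => differ
  Position 6: 'd' vs 'a' => differ
  Position 7: 'd' vs 'c' => differ
Total differences (Hamming distance): 7

7


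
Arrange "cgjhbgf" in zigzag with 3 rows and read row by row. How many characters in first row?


Zigzag "cgjhbgf" into 3 rows:
Placing characters:
  'c' => row 0
  'g' => row 1
  'j' => row 2
  'h' => row 1
  'b' => row 0
  'g' => row 1
  'f' => row 2
Rows:
  Row 0: "cb"
  Row 1: "ghg"
  Row 2: "jf"
First row length: 2

2


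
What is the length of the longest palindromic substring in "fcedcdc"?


Input: "fcedcdc"
Checking substrings for palindromes:
  [3:6] "dcd" (len 3) => palindrome
  [4:7] "cdc" (len 3) => palindrome
Longest palindromic substring: "dcd" with length 3

3


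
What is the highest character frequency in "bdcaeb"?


Input: bdcaeb
Character counts:
  'a': 1
  'b': 2
  'c': 1
  'd': 1
  'e': 1
Maximum frequency: 2

2


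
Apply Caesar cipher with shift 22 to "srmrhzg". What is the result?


Caesar cipher: shift "srmrhzg" by 22
  's' (pos 18) + 22 = pos 14 = 'o'
  'r' (pos 17) + 22 = pos 13 = 'n'
  'm' (pos 12) + 22 = pos 8 = 'i'
  'r' (pos 17) + 22 = pos 13 = 'n'
  'h' (pos 7) + 22 = pos 3 = 'd'
  'z' (pos 25) + 22 = pos 21 = 'v'
  'g' (pos 6) + 22 = pos 2 = 'c'
Result: onindvc

onindvc


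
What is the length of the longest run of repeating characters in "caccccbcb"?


Input: "caccccbcb"
Scanning for longest run:
  Position 1 ('a'): new char, reset run to 1
  Position 2 ('c'): new char, reset run to 1
  Position 3 ('c'): continues run of 'c', length=2
  Position 4 ('c'): continues run of 'c', length=3
  Position 5 ('c'): continues run of 'c', length=4
  Position 6 ('b'): new char, reset run to 1
  Position 7 ('c'): new char, reset run to 1
  Position 8 ('b'): new char, reset run to 1
Longest run: 'c' with length 4

4


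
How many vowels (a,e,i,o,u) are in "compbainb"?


Input: compbainb
Checking each character:
  'c' at position 0: consonant
  'o' at position 1: vowel (running total: 1)
  'm' at position 2: consonant
  'p' at position 3: consonant
  'b' at position 4: consonant
  'a' at position 5: vowel (running total: 2)
  'i' at position 6: vowel (running total: 3)
  'n' at position 7: consonant
  'b' at position 8: consonant
Total vowels: 3

3
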